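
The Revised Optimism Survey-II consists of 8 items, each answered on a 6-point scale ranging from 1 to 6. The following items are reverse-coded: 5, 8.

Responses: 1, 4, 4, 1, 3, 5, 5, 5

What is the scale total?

Reversing items 5 & 8 with 7 − raw:
Total = 1 + 4 + 4 + 1 + (7−3) + 5 + 5 + (7−5)
      = 1 + 4 + 4 + 1 + 4 + 5 + 5 + 2 = 26

26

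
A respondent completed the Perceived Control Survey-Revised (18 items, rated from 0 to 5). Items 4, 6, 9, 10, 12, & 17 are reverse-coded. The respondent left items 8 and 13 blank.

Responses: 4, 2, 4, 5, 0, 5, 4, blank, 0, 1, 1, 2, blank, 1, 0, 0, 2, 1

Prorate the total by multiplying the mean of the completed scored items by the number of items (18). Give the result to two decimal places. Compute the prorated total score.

36.00

Reverse-coded (reversed = (0+5) − raw = 5 − raw):
  item 4: 5 − 5 = 0
  item 6: 5 − 5 = 0
  item 9: 5 − 0 = 5
  item 10: 5 − 1 = 4
  item 12: 5 − 2 = 3
  item 17: 5 − 2 = 3
Completed scored items (16 of 18): 4, 2, 4, 0, 0, 0, 4, 5, 4, 1, 3, 1, 0, 0, 3, 1; sum = 32.
Person mean = 32 / 16 ≈ 2.0000
Prorated total = (32 / 16) × 18 = 36.00 (to 2 dp)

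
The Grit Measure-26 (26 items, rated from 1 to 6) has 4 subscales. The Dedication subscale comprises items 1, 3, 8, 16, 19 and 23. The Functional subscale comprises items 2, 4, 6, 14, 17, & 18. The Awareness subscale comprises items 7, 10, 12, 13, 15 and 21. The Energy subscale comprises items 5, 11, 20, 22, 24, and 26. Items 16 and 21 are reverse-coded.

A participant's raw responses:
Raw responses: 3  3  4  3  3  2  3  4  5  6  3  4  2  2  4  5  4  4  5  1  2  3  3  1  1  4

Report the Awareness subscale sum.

Awareness items: 7, 10, 12, 13, 15, 21.
Of these, item 21 is reverse-coded; reversed = (1+6) − raw = 7 − raw.
  item 7: 3
  item 10: 6
  item 12: 4
  item 13: 2
  item 15: 4
  item 21: 7 − 2 = 5
Sum = 3 + 6 + 4 + 2 + 4 + 5 = 24

24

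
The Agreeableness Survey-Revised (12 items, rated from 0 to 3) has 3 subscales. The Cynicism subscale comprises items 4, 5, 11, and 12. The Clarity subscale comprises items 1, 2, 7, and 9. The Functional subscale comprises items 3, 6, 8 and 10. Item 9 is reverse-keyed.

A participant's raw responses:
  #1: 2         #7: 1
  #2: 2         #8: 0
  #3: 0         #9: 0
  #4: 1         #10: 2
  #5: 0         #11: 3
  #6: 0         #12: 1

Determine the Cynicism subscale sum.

5

Cynicism items: 4, 5, 11, 12.
  item 4: 1
  item 5: 0
  item 11: 3
  item 12: 1
Sum = 1 + 0 + 3 + 1 = 5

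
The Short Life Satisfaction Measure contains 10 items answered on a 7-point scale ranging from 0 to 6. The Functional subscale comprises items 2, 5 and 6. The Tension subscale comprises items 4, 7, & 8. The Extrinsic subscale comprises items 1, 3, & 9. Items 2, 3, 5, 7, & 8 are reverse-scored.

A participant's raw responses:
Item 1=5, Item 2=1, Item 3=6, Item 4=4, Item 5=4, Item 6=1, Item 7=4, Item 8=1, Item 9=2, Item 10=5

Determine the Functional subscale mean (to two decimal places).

2.67

Functional items: 2, 5, 6.
Of these, items 2 and 5 are reverse-scored; reverse-coded value = 6 − response.
  item 2: 6 − 1 = 5
  item 5: 6 − 4 = 2
  item 6: 1
Sum = 5 + 2 + 1 = 8
Mean = 8 / 3 = 2.67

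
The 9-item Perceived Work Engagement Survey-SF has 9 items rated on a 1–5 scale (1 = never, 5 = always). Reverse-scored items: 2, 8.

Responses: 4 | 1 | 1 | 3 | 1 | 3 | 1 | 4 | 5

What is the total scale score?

25

Apply reverse scoring (reversed = (1+5) − raw = 6 − raw):
  item 2: 6 − 1 = 5
  item 8: 6 − 4 = 2
After reverse-coding: 4, 5, 1, 3, 1, 3, 1, 2, 5
Total = 4 + 5 + 1 + 3 + 1 + 3 + 1 + 2 + 5 = 25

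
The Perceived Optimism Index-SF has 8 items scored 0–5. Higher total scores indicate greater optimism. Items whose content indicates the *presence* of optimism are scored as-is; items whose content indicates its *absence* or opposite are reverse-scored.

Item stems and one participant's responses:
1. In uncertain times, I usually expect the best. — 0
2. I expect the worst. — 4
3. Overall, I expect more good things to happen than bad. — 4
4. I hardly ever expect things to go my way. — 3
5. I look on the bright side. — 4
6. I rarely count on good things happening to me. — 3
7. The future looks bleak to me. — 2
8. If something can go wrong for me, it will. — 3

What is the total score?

Items 2, 4, 6, 7, 8 describe the absence/opposite of optimism → reverse-score.
on a 0–5 scale, reversed = 5 − raw.
  item 1: 0
  item 2: 5 − 4 = 1
  item 3: 4
  item 4: 5 − 3 = 2
  item 5: 4
  item 6: 5 − 3 = 2
  item 7: 5 − 2 = 3
  item 8: 5 − 3 = 2
Total = 0 + 1 + 4 + 2 + 4 + 2 + 3 + 2 = 18

18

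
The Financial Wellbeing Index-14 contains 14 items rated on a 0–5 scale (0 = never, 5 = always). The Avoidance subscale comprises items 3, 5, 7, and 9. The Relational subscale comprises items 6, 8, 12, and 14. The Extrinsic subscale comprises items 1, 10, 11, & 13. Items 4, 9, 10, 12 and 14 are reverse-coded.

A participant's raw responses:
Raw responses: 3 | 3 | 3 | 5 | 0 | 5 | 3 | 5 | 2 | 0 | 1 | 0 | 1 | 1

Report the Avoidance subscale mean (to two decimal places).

Avoidance items: 3, 5, 7, 9.
Of these, item 9 is reverse-coded; reverse-coded value = 5 − response.
  item 3: 3
  item 5: 0
  item 7: 3
  item 9: 5 − 2 = 3
Sum = 3 + 0 + 3 + 3 = 9
Mean = 9 / 4 = 2.25

2.25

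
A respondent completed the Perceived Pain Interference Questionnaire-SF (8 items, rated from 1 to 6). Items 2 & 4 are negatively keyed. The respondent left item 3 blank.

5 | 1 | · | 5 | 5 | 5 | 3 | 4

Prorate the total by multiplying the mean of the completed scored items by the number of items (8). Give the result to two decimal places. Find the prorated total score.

Reverse-coded (reversed = (1+6) − raw = 7 − raw):
  item 2: 7 − 1 = 6
  item 4: 7 − 5 = 2
Completed scored items (7 of 8): 5, 6, 2, 5, 5, 3, 4; sum = 30.
Person mean = 30 / 7 ≈ 4.2857
Prorated total = (30 / 7) × 8 = 34.29 (to 2 dp)

34.29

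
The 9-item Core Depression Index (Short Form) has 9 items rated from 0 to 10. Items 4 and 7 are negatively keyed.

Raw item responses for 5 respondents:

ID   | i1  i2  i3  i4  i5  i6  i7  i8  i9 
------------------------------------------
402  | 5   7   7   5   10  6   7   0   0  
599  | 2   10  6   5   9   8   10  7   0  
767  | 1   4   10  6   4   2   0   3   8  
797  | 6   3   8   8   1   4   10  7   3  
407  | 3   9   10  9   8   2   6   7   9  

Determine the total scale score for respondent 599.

Respondent 599 raw: 2, 10, 6, 5, 9, 8, 10, 7, 0.
Reverse-coded (reverse-coded value = 10 − response):
  item 1: 2
  item 2: 10
  item 3: 6
  item 4: 10 − 5 = 5
  item 5: 9
  item 6: 8
  item 7: 10 − 10 = 0
  item 8: 7
  item 9: 0
Sum = 2 + 10 + 6 + 5 + 9 + 8 + 0 + 7 + 0 = 47

47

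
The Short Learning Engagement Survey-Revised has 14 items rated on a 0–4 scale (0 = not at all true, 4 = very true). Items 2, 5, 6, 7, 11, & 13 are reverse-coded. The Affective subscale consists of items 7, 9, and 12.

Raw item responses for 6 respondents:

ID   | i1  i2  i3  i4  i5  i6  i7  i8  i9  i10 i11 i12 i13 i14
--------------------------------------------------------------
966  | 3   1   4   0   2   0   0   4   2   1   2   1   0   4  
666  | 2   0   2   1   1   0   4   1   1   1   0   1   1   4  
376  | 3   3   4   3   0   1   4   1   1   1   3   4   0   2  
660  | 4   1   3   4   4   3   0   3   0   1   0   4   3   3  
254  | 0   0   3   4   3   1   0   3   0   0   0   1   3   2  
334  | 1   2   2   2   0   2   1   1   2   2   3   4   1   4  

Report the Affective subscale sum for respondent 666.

Respondent 666 raw: 2, 0, 2, 1, 1, 0, 4, 1, 1, 1, 0, 1, 1, 4.
Affective items: 7, 9, 12.
Reverse-coded (reversed = (0+4) − raw = 4 − raw):
  item 7: 4 − 4 = 0
  item 9: 1
  item 12: 1
Sum = 0 + 1 + 1 = 2

2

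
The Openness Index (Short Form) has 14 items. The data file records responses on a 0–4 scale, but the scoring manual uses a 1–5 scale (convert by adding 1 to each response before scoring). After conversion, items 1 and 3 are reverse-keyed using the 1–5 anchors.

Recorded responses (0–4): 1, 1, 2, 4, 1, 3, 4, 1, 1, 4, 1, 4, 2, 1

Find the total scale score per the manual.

Convert to 1–5: 2, 2, 3, 5, 2, 4, 5, 2, 2, 5, 2, 5, 3, 2
Reverse-coded (reversed = (1+5) − raw = 6 − raw):
  item 1: 6 − 2 = 4
  item 3: 6 − 3 = 3
Scored: 4, 2, 3, 5, 2, 4, 5, 2, 2, 5, 2, 5, 3, 2
Total = 46

46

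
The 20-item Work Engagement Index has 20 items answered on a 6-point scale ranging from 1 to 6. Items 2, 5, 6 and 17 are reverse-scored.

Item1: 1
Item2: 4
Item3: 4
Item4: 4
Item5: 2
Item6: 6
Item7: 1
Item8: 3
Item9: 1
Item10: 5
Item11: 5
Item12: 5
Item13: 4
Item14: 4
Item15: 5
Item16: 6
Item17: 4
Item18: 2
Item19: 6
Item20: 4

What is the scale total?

Raw sum = 76. Reverse-scored items: 2, 5, 6, 17; their raw sum = 16.
Each reversal replaces raw with 7 − raw, changing the total by 7 − 2·raw per item.
Total = 76 + 4·7 − 2·16 = 76 + 28 − 32 = 72

72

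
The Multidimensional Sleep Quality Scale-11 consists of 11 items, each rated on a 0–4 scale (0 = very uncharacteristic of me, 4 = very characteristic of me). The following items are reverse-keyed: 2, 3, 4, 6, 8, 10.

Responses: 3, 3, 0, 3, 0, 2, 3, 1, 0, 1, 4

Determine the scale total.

24

Apply reverse scoring (on a 0–4 scale, reversed = 4 − raw):
  item 2: 4 − 3 = 1
  item 3: 4 − 0 = 4
  item 4: 4 − 3 = 1
  item 6: 4 − 2 = 2
  item 8: 4 − 1 = 3
  item 10: 4 − 1 = 3
Scored responses: 3, 1, 4, 1, 0, 2, 3, 3, 0, 3, 4
Total = 3 + 1 + 4 + 1 + 0 + 2 + 3 + 3 + 0 + 3 + 4 = 24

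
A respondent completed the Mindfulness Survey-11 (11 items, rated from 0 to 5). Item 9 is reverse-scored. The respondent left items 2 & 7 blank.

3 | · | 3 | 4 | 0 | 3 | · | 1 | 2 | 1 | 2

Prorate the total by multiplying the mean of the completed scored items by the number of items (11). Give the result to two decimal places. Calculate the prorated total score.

Reverse-coded (reverse-coded value = 5 − response):
  item 9: 5 − 2 = 3
Completed scored items (9 of 11): 3, 3, 4, 0, 3, 1, 3, 1, 2; sum = 20.
Person mean = 20 / 9 ≈ 2.2222
Prorated total = (20 / 9) × 11 = 24.44 (to 2 dp)

24.44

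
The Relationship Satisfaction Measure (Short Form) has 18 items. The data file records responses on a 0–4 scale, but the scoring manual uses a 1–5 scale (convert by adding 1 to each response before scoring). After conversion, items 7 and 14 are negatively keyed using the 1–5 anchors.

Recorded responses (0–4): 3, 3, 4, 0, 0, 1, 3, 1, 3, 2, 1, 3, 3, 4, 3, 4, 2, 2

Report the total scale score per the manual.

Convert to 1–5: 4, 4, 5, 1, 1, 2, 4, 2, 4, 3, 2, 4, 4, 5, 4, 5, 3, 3
Reverse-coded (reverse-coded value = 6 − response):
  item 7: 6 − 4 = 2
  item 14: 6 − 5 = 1
Scored: 4, 4, 5, 1, 1, 2, 2, 2, 4, 3, 2, 4, 4, 1, 4, 5, 3, 3
Total = 54

54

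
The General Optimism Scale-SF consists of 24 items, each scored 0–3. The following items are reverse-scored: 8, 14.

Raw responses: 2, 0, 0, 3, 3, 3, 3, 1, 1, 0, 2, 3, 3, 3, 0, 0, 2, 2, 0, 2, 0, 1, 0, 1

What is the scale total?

33

Raw sum = 35. Reverse-scored items: 8, 14; their raw sum = 4.
Each reversal replaces raw with 3 − raw, changing the total by 3 − 2·raw per item.
Total = 35 + 2·3 − 2·4 = 35 + 6 − 8 = 33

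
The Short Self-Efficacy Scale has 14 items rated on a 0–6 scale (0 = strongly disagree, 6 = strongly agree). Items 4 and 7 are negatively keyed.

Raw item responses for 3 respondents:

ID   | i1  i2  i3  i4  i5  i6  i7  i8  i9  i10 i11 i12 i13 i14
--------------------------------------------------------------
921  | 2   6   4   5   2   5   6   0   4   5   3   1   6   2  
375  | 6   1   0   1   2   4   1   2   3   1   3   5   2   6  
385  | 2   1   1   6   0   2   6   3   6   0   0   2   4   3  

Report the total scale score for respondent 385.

24

Respondent 385 raw: 2, 1, 1, 6, 0, 2, 6, 3, 6, 0, 0, 2, 4, 3.
Reverse-coded (reverse-coded value = 6 − response):
  item 1: 2
  item 2: 1
  item 3: 1
  item 4: 6 − 6 = 0
  item 5: 0
  item 6: 2
  item 7: 6 − 6 = 0
  item 8: 3
  item 9: 6
  item 10: 0
  item 11: 0
  item 12: 2
  item 13: 4
  item 14: 3
Sum = 2 + 1 + 1 + 0 + 0 + 2 + 0 + 3 + 6 + 0 + 0 + 2 + 4 + 3 = 24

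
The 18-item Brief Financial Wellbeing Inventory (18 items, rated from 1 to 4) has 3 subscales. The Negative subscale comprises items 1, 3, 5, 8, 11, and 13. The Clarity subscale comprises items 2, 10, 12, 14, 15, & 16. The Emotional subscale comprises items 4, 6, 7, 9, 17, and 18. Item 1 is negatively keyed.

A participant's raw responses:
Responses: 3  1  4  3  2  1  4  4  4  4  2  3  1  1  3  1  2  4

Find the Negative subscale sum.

15

Negative items: 1, 3, 5, 8, 11, 13.
Of these, item 1 is negatively keyed; reversed = (1+4) − raw = 5 − raw.
  item 1: 5 − 3 = 2
  item 3: 4
  item 5: 2
  item 8: 4
  item 11: 2
  item 13: 1
Sum = 2 + 4 + 2 + 4 + 2 + 1 = 15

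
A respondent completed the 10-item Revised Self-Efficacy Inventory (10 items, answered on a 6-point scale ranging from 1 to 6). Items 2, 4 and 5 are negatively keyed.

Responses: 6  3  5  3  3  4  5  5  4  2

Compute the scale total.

Reverse-coded items (on a 1–6 scale, reversed = 7 − raw):
  item 2: 7 − 3 = 4
  item 4: 7 − 3 = 4
  item 5: 7 − 3 = 4
After reverse-coding: 6, 4, 5, 4, 4, 4, 5, 5, 4, 2
Total = 6 + 4 + 5 + 4 + 4 + 4 + 5 + 5 + 4 + 2 = 43

43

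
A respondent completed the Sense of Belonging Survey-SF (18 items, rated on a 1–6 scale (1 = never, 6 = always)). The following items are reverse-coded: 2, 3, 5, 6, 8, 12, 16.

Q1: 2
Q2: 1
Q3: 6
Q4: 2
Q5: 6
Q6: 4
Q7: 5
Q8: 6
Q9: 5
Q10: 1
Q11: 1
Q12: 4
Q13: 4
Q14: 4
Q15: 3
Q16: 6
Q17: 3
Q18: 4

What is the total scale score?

50

Reverse-coded items (reverse-coded value = 7 − response):
  item 2: 7 − 1 = 6
  item 3: 7 − 6 = 1
  item 5: 7 − 6 = 1
  item 6: 7 − 4 = 3
  item 8: 7 − 6 = 1
  item 12: 7 − 4 = 3
  item 16: 7 − 6 = 1
After reverse-coding: 2, 6, 1, 2, 1, 3, 5, 1, 5, 1, 1, 3, 4, 4, 3, 1, 3, 4
Total = 2 + 6 + 1 + 2 + 1 + 3 + 5 + 1 + 5 + 1 + 1 + 3 + 4 + 4 + 3 + 1 + 3 + 4 = 50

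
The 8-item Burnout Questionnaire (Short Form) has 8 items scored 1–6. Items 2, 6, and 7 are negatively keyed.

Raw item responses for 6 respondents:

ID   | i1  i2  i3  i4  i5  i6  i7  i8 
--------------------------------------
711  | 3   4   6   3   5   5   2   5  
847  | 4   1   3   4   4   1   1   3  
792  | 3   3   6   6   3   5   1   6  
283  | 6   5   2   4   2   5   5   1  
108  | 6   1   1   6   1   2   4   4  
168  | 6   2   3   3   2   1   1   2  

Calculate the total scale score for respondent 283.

Respondent 283 raw: 6, 5, 2, 4, 2, 5, 5, 1.
Reverse-coded (reverse-coded value = 7 − response):
  item 1: 6
  item 2: 7 − 5 = 2
  item 3: 2
  item 4: 4
  item 5: 2
  item 6: 7 − 5 = 2
  item 7: 7 − 5 = 2
  item 8: 1
Sum = 6 + 2 + 2 + 4 + 2 + 2 + 2 + 1 = 21

21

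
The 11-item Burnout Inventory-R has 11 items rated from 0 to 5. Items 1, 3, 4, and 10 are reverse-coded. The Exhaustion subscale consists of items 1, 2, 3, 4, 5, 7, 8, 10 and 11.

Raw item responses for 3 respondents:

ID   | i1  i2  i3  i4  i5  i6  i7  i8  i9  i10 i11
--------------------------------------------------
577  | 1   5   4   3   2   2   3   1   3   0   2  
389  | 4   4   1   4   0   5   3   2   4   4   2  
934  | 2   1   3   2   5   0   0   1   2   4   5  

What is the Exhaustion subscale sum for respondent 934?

Respondent 934 raw: 2, 1, 3, 2, 5, 0, 0, 1, 2, 4, 5.
Exhaustion items: 1, 2, 3, 4, 5, 7, 8, 10, 11.
Reverse-coded (reverse-coded value = 5 − response):
  item 1: 5 − 2 = 3
  item 2: 1
  item 3: 5 − 3 = 2
  item 4: 5 − 2 = 3
  item 5: 5
  item 7: 0
  item 8: 1
  item 10: 5 − 4 = 1
  item 11: 5
Sum = 3 + 1 + 2 + 3 + 5 + 0 + 1 + 1 + 5 = 21

21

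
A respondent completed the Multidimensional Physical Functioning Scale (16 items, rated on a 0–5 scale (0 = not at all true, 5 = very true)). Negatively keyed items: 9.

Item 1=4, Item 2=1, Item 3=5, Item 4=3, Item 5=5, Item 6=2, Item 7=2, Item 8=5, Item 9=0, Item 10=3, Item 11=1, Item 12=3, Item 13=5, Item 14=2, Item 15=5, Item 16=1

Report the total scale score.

Raw sum = 47. Negatively keyed items: 9; their raw sum = 0.
Each reversal replaces raw with 5 − raw, changing the total by 5 − 2·raw per item.
Total = 47 + 1·5 − 2·0 = 47 + 5 − 0 = 52

52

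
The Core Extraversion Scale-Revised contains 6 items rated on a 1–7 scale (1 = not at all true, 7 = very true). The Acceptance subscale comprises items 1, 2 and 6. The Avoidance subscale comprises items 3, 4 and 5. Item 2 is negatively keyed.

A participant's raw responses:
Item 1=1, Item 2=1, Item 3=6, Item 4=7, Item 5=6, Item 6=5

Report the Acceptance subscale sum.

13

Acceptance items: 1, 2, 6.
Of these, item 2 is negatively keyed; reverse-coded value = 8 − response.
  item 1: 1
  item 2: 8 − 1 = 7
  item 6: 5
Sum = 1 + 7 + 5 = 13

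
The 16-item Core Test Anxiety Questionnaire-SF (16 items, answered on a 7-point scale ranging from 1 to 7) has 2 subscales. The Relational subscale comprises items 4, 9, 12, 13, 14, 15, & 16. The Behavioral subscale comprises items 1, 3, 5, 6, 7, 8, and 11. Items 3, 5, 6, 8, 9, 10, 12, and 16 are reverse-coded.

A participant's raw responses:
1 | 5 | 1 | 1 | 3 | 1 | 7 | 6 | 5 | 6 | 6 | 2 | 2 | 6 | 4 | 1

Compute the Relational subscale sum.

29

Relational items: 4, 9, 12, 13, 14, 15, 16.
Of these, items 9, 12, & 16 are reverse-coded; reverse-coded value = 8 − response.
  item 4: 1
  item 9: 8 − 5 = 3
  item 12: 8 − 2 = 6
  item 13: 2
  item 14: 6
  item 15: 4
  item 16: 8 − 1 = 7
Sum = 1 + 3 + 6 + 2 + 6 + 4 + 7 = 29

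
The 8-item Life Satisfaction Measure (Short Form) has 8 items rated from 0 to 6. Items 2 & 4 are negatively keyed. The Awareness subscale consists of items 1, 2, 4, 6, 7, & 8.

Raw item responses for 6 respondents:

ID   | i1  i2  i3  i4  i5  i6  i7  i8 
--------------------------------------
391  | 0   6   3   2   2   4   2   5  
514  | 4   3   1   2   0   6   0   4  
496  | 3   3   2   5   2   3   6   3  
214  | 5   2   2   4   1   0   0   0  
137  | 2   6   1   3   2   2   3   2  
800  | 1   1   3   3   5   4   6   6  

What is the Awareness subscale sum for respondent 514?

Respondent 514 raw: 4, 3, 1, 2, 0, 6, 0, 4.
Awareness items: 1, 2, 4, 6, 7, 8.
Reverse-coded (reversed = (0+6) − raw = 6 − raw):
  item 1: 4
  item 2: 6 − 3 = 3
  item 4: 6 − 2 = 4
  item 6: 6
  item 7: 0
  item 8: 4
Sum = 4 + 3 + 4 + 6 + 0 + 4 = 21

21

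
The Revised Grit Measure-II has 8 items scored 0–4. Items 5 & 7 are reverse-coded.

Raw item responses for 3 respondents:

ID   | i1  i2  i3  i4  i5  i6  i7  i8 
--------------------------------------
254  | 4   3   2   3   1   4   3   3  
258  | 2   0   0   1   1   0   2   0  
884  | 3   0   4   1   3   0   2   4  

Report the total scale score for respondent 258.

Respondent 258 raw: 2, 0, 0, 1, 1, 0, 2, 0.
Reverse-coded (on a 0–4 scale, reversed = 4 − raw):
  item 1: 2
  item 2: 0
  item 3: 0
  item 4: 1
  item 5: 4 − 1 = 3
  item 6: 0
  item 7: 4 − 2 = 2
  item 8: 0
Sum = 2 + 0 + 0 + 1 + 3 + 0 + 2 + 0 = 8

8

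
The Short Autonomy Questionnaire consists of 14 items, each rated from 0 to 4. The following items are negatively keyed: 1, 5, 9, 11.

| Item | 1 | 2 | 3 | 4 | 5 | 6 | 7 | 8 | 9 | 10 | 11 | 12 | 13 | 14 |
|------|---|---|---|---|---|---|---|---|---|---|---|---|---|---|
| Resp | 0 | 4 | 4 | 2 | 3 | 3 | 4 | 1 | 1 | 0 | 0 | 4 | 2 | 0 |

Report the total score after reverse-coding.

36

Reverse-coded items (reverse-coded value = 4 − response):
  item 1: 4 − 0 = 4
  item 5: 4 − 3 = 1
  item 9: 4 − 1 = 3
  item 11: 4 − 0 = 4
Scored items: 4, 4, 4, 2, 1, 3, 4, 1, 3, 0, 4, 4, 2, 0
Total = 4 + 4 + 4 + 2 + 1 + 3 + 4 + 1 + 3 + 0 + 4 + 4 + 2 + 0 = 36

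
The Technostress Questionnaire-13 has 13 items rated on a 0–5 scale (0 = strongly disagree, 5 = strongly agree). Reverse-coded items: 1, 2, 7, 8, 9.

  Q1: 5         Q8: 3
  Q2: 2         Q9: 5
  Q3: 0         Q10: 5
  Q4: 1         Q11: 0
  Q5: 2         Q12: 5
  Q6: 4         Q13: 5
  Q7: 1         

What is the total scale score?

Apply reverse scoring (reverse-coded value = 5 − response):
  item 1: 5 − 5 = 0
  item 2: 5 − 2 = 3
  item 7: 5 − 1 = 4
  item 8: 5 − 3 = 2
  item 9: 5 − 5 = 0
After reverse-coding: 0, 3, 0, 1, 2, 4, 4, 2, 0, 5, 0, 5, 5
Total = 0 + 3 + 0 + 1 + 2 + 4 + 4 + 2 + 0 + 5 + 0 + 5 + 5 = 31

31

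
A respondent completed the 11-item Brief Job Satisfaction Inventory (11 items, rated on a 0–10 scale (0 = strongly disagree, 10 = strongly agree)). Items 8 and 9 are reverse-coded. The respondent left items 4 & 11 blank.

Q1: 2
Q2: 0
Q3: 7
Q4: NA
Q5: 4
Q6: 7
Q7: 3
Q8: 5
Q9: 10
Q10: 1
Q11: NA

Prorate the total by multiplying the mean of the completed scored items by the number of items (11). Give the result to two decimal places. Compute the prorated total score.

35.44

Reverse-coded (reverse-coded value = 10 − response):
  item 8: 10 − 5 = 5
  item 9: 10 − 10 = 0
Completed scored items (9 of 11): 2, 0, 7, 4, 7, 3, 5, 0, 1; sum = 29.
Person mean = 29 / 9 ≈ 3.2222
Prorated total = (29 / 9) × 11 = 35.44 (to 2 dp)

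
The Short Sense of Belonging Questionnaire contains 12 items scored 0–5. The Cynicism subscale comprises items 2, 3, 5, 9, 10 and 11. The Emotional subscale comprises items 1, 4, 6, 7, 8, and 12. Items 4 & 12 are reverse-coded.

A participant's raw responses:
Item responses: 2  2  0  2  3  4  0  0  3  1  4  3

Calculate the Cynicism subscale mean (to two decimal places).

2.17

Cynicism items: 2, 3, 5, 9, 10, 11.
  item 2: 2
  item 3: 0
  item 5: 3
  item 9: 3
  item 10: 1
  item 11: 4
Sum = 2 + 0 + 3 + 3 + 1 + 4 = 13
Mean = 13 / 6 = 2.17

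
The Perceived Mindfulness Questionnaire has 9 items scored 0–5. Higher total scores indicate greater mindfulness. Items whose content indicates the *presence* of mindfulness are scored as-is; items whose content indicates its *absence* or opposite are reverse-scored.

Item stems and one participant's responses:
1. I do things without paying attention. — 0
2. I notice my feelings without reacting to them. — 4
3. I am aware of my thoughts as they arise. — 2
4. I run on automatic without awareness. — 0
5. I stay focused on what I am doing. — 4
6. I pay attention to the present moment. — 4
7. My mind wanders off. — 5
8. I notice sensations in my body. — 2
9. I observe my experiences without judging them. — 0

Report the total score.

Items 1, 4, 7 describe the absence/opposite of mindfulness → reverse-score.
reversed = (0+5) − raw = 5 − raw.
  item 1: 5 − 0 = 5
  item 2: 4
  item 3: 2
  item 4: 5 − 0 = 5
  item 5: 4
  item 6: 4
  item 7: 5 − 5 = 0
  item 8: 2
  item 9: 0
Total = 5 + 4 + 2 + 5 + 4 + 4 + 0 + 2 + 0 = 26

26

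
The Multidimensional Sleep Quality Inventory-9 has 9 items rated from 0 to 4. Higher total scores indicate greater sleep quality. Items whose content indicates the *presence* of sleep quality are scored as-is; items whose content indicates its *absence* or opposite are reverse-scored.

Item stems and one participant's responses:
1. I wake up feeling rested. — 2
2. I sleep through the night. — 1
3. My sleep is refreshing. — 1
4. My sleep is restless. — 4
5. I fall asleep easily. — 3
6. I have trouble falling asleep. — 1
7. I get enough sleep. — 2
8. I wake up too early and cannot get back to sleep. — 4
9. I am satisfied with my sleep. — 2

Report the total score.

14

Items 4, 6, 8 describe the absence/opposite of sleep quality → reverse-score.
on a 0–4 scale, reversed = 4 − raw.
  item 1: 2
  item 2: 1
  item 3: 1
  item 4: 4 − 4 = 0
  item 5: 3
  item 6: 4 − 1 = 3
  item 7: 2
  item 8: 4 − 4 = 0
  item 9: 2
Total = 2 + 1 + 1 + 0 + 3 + 3 + 2 + 0 + 2 = 14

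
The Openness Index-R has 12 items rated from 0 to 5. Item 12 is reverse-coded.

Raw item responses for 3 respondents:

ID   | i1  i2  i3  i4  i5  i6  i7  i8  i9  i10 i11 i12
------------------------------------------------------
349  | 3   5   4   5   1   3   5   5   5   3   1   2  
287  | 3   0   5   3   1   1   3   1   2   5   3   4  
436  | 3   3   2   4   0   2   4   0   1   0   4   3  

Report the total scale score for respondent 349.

43

Respondent 349 raw: 3, 5, 4, 5, 1, 3, 5, 5, 5, 3, 1, 2.
Reverse-coded (on a 0–5 scale, reversed = 5 − raw):
  item 1: 3
  item 2: 5
  item 3: 4
  item 4: 5
  item 5: 1
  item 6: 3
  item 7: 5
  item 8: 5
  item 9: 5
  item 10: 3
  item 11: 1
  item 12: 5 − 2 = 3
Sum = 3 + 5 + 4 + 5 + 1 + 3 + 5 + 5 + 5 + 3 + 1 + 3 = 43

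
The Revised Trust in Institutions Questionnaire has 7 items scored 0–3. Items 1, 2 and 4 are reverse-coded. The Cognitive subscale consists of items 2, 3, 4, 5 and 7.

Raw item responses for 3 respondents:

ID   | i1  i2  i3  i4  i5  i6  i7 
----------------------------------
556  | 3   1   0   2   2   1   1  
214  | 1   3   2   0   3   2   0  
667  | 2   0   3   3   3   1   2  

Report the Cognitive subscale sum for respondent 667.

Respondent 667 raw: 2, 0, 3, 3, 3, 1, 2.
Cognitive items: 2, 3, 4, 5, 7.
Reverse-coded (reverse-coded value = 3 − response):
  item 2: 3 − 0 = 3
  item 3: 3
  item 4: 3 − 3 = 0
  item 5: 3
  item 7: 2
Sum = 3 + 3 + 0 + 3 + 2 = 11

11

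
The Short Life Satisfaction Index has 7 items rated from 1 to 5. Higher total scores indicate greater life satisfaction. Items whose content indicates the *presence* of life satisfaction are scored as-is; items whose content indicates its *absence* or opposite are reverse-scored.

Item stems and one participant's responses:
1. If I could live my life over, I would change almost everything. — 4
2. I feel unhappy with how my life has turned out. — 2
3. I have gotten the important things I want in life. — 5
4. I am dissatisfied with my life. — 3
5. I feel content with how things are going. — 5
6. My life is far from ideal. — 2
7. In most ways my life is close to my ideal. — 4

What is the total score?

27

Items 1, 2, 4, 6 describe the absence/opposite of life satisfaction → reverse-score.
reverse-coded value = 6 − response.
  item 1: 6 − 4 = 2
  item 2: 6 − 2 = 4
  item 3: 5
  item 4: 6 − 3 = 3
  item 5: 5
  item 6: 6 − 2 = 4
  item 7: 4
Total = 2 + 4 + 5 + 3 + 5 + 4 + 4 = 27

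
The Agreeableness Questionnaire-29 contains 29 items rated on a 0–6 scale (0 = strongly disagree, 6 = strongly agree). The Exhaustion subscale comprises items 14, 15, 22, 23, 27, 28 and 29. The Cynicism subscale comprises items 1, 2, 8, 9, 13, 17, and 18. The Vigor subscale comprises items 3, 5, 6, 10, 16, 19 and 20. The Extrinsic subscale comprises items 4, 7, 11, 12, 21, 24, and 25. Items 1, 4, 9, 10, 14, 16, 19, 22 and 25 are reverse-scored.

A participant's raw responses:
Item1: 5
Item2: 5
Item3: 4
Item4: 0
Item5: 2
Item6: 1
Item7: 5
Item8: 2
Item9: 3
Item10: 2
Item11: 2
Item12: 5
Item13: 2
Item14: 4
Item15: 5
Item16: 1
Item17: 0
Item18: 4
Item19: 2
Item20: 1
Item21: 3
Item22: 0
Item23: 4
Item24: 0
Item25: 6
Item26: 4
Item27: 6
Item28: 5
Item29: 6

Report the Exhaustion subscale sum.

Exhaustion items: 14, 15, 22, 23, 27, 28, 29.
Of these, items 14 & 22 are reverse-scored; on a 0–6 scale, reversed = 6 − raw.
  item 14: 6 − 4 = 2
  item 15: 5
  item 22: 6 − 0 = 6
  item 23: 4
  item 27: 6
  item 28: 5
  item 29: 6
Sum = 2 + 5 + 6 + 4 + 6 + 5 + 6 = 34

34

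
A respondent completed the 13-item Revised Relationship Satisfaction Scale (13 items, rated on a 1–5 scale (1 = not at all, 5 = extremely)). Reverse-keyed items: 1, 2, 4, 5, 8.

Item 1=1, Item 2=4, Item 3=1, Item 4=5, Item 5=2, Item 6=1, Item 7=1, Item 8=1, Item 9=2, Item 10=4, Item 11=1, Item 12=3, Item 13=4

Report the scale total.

34

Apply reverse scoring (on a 1–5 scale, reversed = 6 − raw):
  item 1: 6 − 1 = 5
  item 2: 6 − 4 = 2
  item 4: 6 − 5 = 1
  item 5: 6 − 2 = 4
  item 8: 6 − 1 = 5
After reverse-coding: 5, 2, 1, 1, 4, 1, 1, 5, 2, 4, 1, 3, 4
Total = 5 + 2 + 1 + 1 + 4 + 1 + 1 + 5 + 2 + 4 + 1 + 3 + 4 = 34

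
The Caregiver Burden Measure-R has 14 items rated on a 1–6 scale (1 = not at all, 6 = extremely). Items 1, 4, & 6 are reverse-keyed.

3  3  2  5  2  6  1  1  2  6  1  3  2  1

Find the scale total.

Reverse-keyed items use 7 − raw:
  item 1: 7 − 3 = 4
  item 4: 7 − 5 = 2
  item 6: 7 − 6 = 1
After reverse-coding: 4, 3, 2, 2, 2, 1, 1, 1, 2, 6, 1, 3, 2, 1
Total = 4 + 3 + 2 + 2 + 2 + 1 + 1 + 1 + 2 + 6 + 1 + 3 + 2 + 1 = 31

31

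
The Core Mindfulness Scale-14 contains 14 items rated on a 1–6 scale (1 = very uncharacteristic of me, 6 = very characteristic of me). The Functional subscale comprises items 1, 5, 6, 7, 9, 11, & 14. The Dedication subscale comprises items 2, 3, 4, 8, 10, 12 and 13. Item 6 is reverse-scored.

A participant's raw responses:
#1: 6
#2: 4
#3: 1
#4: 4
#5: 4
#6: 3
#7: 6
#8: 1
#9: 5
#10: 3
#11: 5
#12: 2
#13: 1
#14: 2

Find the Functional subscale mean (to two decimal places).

Functional items: 1, 5, 6, 7, 9, 11, 14.
Of these, item 6 is reverse-scored; reverse-coded value = 7 − response.
  item 1: 6
  item 5: 4
  item 6: 7 − 3 = 4
  item 7: 6
  item 9: 5
  item 11: 5
  item 14: 2
Sum = 6 + 4 + 4 + 6 + 5 + 5 + 2 = 32
Mean = 32 / 7 = 4.57

4.57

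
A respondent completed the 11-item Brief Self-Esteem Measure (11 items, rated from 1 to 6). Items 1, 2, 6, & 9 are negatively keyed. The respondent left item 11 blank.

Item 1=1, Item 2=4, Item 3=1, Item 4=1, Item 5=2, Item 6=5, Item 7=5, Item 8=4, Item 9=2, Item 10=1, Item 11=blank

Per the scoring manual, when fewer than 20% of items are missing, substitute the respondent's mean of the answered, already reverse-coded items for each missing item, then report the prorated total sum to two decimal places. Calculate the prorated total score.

Reverse-coded (reversed = (1+6) − raw = 7 − raw):
  item 1: 7 − 1 = 6
  item 2: 7 − 4 = 3
  item 6: 7 − 5 = 2
  item 9: 7 − 2 = 5
Completed scored items (10 of 11): 6, 3, 1, 1, 2, 2, 5, 4, 5, 1; sum = 30.
Person mean = 30 / 10 ≈ 3.0000
Prorated total = (30 / 10) × 11 = 33.00 (to 2 dp)

33.00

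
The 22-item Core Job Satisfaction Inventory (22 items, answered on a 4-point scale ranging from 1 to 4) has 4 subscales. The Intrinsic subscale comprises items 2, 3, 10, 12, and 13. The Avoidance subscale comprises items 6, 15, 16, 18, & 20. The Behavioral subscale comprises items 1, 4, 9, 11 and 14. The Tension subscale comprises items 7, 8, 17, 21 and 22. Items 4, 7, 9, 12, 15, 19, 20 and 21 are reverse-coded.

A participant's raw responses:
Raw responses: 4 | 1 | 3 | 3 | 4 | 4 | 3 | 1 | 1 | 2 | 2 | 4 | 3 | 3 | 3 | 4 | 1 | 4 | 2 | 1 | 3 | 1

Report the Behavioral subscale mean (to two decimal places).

3.00

Behavioral items: 1, 4, 9, 11, 14.
Of these, items 4 & 9 are reverse-coded; reverse-coded value = 5 − response.
  item 1: 4
  item 4: 5 − 3 = 2
  item 9: 5 − 1 = 4
  item 11: 2
  item 14: 3
Sum = 4 + 2 + 4 + 2 + 3 = 15
Mean = 15 / 5 = 3.00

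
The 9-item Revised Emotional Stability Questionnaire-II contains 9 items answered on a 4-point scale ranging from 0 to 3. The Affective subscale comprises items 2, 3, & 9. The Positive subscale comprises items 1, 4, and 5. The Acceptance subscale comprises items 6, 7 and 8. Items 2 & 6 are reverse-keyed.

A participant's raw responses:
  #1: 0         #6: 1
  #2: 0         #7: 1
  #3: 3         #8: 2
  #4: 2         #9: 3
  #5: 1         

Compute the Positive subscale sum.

3

Positive items: 1, 4, 5.
  item 1: 0
  item 4: 2
  item 5: 1
Sum = 0 + 2 + 1 = 3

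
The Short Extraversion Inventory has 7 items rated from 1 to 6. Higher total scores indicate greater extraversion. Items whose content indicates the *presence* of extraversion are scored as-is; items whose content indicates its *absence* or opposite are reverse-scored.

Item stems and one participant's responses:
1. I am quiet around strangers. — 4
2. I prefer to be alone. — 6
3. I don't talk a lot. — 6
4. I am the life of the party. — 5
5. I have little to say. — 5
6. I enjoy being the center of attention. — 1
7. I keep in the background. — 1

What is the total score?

19

Items 1, 2, 3, 5, 7 describe the absence/opposite of extraversion → reverse-score.
reverse-coded value = 7 − response.
  item 1: 7 − 4 = 3
  item 2: 7 − 6 = 1
  item 3: 7 − 6 = 1
  item 4: 5
  item 5: 7 − 5 = 2
  item 6: 1
  item 7: 7 − 1 = 6
Total = 3 + 1 + 1 + 5 + 2 + 1 + 6 = 19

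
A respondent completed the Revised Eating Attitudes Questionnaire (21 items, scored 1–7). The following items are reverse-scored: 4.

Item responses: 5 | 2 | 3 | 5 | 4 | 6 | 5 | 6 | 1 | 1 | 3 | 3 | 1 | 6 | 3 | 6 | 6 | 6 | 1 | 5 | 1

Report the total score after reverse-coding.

Raw sum = 79. Reverse-scored items: 4; their raw sum = 5.
Each reversal replaces raw with 8 − raw, changing the total by 8 − 2·raw per item.
Total = 79 + 1·8 − 2·5 = 79 + 8 − 10 = 77

77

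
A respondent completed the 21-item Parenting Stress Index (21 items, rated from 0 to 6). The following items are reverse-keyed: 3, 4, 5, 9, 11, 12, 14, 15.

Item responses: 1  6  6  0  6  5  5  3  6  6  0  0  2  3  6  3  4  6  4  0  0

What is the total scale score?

Raw sum = 72. Reverse-keyed items: 3, 4, 5, 9, 11, 12, 14, 15; their raw sum = 27.
Each reversal replaces raw with 6 − raw, changing the total by 6 − 2·raw per item.
Total = 72 + 8·6 − 2·27 = 72 + 48 − 54 = 66

66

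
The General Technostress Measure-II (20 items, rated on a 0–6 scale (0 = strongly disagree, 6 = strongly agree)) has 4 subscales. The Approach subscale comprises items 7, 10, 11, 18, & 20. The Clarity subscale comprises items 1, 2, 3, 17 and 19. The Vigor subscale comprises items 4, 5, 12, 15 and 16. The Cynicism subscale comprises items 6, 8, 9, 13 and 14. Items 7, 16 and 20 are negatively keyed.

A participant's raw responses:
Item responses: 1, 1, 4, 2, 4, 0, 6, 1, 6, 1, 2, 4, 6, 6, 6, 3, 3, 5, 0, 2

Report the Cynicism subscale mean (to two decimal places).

3.80

Cynicism items: 6, 8, 9, 13, 14.
  item 6: 0
  item 8: 1
  item 9: 6
  item 13: 6
  item 14: 6
Sum = 0 + 1 + 6 + 6 + 6 = 19
Mean = 19 / 5 = 3.80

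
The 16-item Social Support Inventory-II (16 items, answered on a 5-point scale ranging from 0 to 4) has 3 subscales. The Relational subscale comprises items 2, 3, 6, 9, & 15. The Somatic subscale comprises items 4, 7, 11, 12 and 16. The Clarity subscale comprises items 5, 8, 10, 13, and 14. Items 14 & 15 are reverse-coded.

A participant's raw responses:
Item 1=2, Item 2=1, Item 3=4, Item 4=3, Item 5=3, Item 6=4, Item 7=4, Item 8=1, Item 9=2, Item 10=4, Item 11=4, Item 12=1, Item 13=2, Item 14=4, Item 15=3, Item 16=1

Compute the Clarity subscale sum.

10

Clarity items: 5, 8, 10, 13, 14.
Of these, item 14 is reverse-coded; on a 0–4 scale, reversed = 4 − raw.
  item 5: 3
  item 8: 1
  item 10: 4
  item 13: 2
  item 14: 4 − 4 = 0
Sum = 3 + 1 + 4 + 2 + 0 = 10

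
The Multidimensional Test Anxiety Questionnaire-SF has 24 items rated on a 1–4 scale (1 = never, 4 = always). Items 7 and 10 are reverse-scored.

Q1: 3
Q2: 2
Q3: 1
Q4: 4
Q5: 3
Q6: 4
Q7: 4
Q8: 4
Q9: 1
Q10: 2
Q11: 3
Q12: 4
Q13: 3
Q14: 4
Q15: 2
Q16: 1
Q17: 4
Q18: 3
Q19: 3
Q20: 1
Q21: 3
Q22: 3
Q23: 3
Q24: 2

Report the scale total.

65

Apply reverse scoring (on a 1–4 scale, reversed = 5 − raw):
  item 7: 5 − 4 = 1
  item 10: 5 − 2 = 3
Scored items: 3, 2, 1, 4, 3, 4, 1, 4, 1, 3, 3, 4, 3, 4, 2, 1, 4, 3, 3, 1, 3, 3, 3, 2
Total = 3 + 2 + 1 + 4 + 3 + 4 + 1 + 4 + 1 + 3 + 3 + 4 + 3 + 4 + 2 + 1 + 4 + 3 + 3 + 1 + 3 + 3 + 3 + 2 = 65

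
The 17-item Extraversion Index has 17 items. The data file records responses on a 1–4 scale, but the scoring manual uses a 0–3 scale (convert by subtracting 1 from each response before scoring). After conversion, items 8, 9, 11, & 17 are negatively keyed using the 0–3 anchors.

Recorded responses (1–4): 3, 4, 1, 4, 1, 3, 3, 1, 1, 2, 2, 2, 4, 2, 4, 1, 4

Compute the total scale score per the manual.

29

Convert to 0–3: 2, 3, 0, 3, 0, 2, 2, 0, 0, 1, 1, 1, 3, 1, 3, 0, 3
Reverse-coded (reversed = (0+3) − raw = 3 − raw):
  item 8: 3 − 0 = 3
  item 9: 3 − 0 = 3
  item 11: 3 − 1 = 2
  item 17: 3 − 3 = 0
Scored: 2, 3, 0, 3, 0, 2, 2, 3, 3, 1, 2, 1, 3, 1, 3, 0, 0
Total = 29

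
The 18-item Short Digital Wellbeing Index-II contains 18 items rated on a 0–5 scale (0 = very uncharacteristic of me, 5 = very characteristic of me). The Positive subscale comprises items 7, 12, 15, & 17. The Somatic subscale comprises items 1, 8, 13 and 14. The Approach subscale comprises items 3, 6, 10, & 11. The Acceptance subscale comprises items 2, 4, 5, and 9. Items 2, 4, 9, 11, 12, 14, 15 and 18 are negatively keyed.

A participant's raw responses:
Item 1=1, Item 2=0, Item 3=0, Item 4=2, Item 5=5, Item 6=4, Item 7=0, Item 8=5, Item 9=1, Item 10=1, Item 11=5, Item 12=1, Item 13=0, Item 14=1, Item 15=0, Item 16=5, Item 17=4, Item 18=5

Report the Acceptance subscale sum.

17

Acceptance items: 2, 4, 5, 9.
Of these, items 2, 4, & 9 are negatively keyed; reversed = (0+5) − raw = 5 − raw.
  item 2: 5 − 0 = 5
  item 4: 5 − 2 = 3
  item 5: 5
  item 9: 5 − 1 = 4
Sum = 5 + 3 + 5 + 4 = 17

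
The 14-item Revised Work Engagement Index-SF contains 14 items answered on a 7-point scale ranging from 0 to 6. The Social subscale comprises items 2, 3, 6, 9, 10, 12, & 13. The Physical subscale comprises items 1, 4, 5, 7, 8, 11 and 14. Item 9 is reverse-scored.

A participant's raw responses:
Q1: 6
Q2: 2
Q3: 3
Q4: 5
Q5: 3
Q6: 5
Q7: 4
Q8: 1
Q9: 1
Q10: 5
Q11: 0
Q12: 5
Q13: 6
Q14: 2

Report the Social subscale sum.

Social items: 2, 3, 6, 9, 10, 12, 13.
Of these, item 9 is reverse-scored; reversed = (0+6) − raw = 6 − raw.
  item 2: 2
  item 3: 3
  item 6: 5
  item 9: 6 − 1 = 5
  item 10: 5
  item 12: 5
  item 13: 6
Sum = 2 + 3 + 5 + 5 + 5 + 5 + 6 = 31

31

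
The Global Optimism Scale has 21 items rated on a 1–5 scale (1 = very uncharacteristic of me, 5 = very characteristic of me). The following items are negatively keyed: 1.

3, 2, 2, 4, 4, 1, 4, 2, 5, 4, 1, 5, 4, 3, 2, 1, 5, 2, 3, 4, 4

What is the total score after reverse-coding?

Reversing item 1 with 6 − raw:
Total = (6−3) + 2 + 2 + 4 + 4 + 1 + 4 + 2 + 5 + 4 + 1 + 5 + 4 + 3 + 2 + 1 + 5 + 2 + 3 + 4 + 4
      = 3 + 2 + 2 + 4 + 4 + 1 + 4 + 2 + 5 + 4 + 1 + 5 + 4 + 3 + 2 + 1 + 5 + 2 + 3 + 4 + 4 = 65

65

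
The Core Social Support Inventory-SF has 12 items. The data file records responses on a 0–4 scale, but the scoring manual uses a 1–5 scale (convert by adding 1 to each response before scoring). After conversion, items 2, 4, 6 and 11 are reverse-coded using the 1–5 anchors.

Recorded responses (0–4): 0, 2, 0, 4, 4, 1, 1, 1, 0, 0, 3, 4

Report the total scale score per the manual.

28

Convert to 1–5: 1, 3, 1, 5, 5, 2, 2, 2, 1, 1, 4, 5
Reverse-coded (reverse-coded value = 6 − response):
  item 2: 6 − 3 = 3
  item 4: 6 − 5 = 1
  item 6: 6 − 2 = 4
  item 11: 6 − 4 = 2
Scored: 1, 3, 1, 1, 5, 4, 2, 2, 1, 1, 2, 5
Total = 28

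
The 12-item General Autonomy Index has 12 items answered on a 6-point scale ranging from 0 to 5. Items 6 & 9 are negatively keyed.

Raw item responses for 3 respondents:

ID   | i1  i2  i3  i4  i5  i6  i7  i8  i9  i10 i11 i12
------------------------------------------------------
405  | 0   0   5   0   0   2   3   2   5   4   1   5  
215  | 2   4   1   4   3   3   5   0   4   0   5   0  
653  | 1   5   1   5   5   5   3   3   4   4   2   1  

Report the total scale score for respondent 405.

Respondent 405 raw: 0, 0, 5, 0, 0, 2, 3, 2, 5, 4, 1, 5.
Reverse-coded (on a 0–5 scale, reversed = 5 − raw):
  item 1: 0
  item 2: 0
  item 3: 5
  item 4: 0
  item 5: 0
  item 6: 5 − 2 = 3
  item 7: 3
  item 8: 2
  item 9: 5 − 5 = 0
  item 10: 4
  item 11: 1
  item 12: 5
Sum = 0 + 0 + 5 + 0 + 0 + 3 + 3 + 2 + 0 + 4 + 1 + 5 = 23

23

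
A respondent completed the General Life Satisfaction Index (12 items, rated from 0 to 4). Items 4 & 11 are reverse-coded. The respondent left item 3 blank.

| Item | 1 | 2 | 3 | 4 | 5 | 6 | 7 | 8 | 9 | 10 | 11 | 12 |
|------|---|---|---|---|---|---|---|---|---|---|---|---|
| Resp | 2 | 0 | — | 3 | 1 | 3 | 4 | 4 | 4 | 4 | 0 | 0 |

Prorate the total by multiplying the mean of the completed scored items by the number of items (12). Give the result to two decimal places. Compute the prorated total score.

Reverse-coded (on a 0–4 scale, reversed = 4 − raw):
  item 4: 4 − 3 = 1
  item 11: 4 − 0 = 4
Completed scored items (11 of 12): 2, 0, 1, 1, 3, 4, 4, 4, 4, 4, 0; sum = 27.
Person mean = 27 / 11 ≈ 2.4545
Prorated total = (27 / 11) × 12 = 29.45 (to 2 dp)

29.45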